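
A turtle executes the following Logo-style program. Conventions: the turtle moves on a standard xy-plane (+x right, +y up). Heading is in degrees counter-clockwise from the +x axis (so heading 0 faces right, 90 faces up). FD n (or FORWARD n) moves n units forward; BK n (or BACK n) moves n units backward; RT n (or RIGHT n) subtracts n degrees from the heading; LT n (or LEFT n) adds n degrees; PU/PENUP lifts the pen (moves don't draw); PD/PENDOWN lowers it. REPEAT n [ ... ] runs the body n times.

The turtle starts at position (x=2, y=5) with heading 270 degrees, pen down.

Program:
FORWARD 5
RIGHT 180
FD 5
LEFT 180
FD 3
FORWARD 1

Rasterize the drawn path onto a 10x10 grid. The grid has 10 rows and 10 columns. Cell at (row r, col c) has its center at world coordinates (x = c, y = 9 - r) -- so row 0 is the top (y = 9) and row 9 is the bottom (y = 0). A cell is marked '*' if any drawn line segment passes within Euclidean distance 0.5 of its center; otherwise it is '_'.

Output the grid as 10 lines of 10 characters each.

Answer: __________
__________
__________
__________
__*_______
__*_______
__*_______
__*_______
__*_______
__*_______

Derivation:
Segment 0: (2,5) -> (2,0)
Segment 1: (2,0) -> (2,5)
Segment 2: (2,5) -> (2,2)
Segment 3: (2,2) -> (2,1)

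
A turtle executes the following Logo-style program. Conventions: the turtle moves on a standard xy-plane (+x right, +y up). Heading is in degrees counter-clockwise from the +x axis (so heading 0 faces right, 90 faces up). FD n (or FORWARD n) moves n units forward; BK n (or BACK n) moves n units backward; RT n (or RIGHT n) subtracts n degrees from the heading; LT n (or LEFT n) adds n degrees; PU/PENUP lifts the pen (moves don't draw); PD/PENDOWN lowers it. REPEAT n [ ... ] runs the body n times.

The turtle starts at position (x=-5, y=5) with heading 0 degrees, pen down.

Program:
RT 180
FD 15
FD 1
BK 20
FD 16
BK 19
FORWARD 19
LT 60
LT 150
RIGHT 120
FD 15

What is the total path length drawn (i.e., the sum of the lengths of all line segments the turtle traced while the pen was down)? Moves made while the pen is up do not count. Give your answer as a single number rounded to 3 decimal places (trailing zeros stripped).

Executing turtle program step by step:
Start: pos=(-5,5), heading=0, pen down
RT 180: heading 0 -> 180
FD 15: (-5,5) -> (-20,5) [heading=180, draw]
FD 1: (-20,5) -> (-21,5) [heading=180, draw]
BK 20: (-21,5) -> (-1,5) [heading=180, draw]
FD 16: (-1,5) -> (-17,5) [heading=180, draw]
BK 19: (-17,5) -> (2,5) [heading=180, draw]
FD 19: (2,5) -> (-17,5) [heading=180, draw]
LT 60: heading 180 -> 240
LT 150: heading 240 -> 30
RT 120: heading 30 -> 270
FD 15: (-17,5) -> (-17,-10) [heading=270, draw]
Final: pos=(-17,-10), heading=270, 7 segment(s) drawn

Segment lengths:
  seg 1: (-5,5) -> (-20,5), length = 15
  seg 2: (-20,5) -> (-21,5), length = 1
  seg 3: (-21,5) -> (-1,5), length = 20
  seg 4: (-1,5) -> (-17,5), length = 16
  seg 5: (-17,5) -> (2,5), length = 19
  seg 6: (2,5) -> (-17,5), length = 19
  seg 7: (-17,5) -> (-17,-10), length = 15
Total = 105

Answer: 105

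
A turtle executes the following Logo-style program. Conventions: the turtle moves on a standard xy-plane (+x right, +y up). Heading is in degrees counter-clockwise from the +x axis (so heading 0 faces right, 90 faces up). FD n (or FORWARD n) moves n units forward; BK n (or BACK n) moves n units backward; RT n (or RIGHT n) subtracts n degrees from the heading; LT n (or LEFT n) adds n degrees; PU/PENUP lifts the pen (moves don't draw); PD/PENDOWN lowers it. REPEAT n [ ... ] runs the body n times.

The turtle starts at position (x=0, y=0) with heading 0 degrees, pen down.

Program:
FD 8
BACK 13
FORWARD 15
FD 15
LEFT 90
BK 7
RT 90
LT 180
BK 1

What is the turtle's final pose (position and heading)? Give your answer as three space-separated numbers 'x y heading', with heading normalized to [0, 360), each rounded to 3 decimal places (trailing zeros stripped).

Executing turtle program step by step:
Start: pos=(0,0), heading=0, pen down
FD 8: (0,0) -> (8,0) [heading=0, draw]
BK 13: (8,0) -> (-5,0) [heading=0, draw]
FD 15: (-5,0) -> (10,0) [heading=0, draw]
FD 15: (10,0) -> (25,0) [heading=0, draw]
LT 90: heading 0 -> 90
BK 7: (25,0) -> (25,-7) [heading=90, draw]
RT 90: heading 90 -> 0
LT 180: heading 0 -> 180
BK 1: (25,-7) -> (26,-7) [heading=180, draw]
Final: pos=(26,-7), heading=180, 6 segment(s) drawn

Answer: 26 -7 180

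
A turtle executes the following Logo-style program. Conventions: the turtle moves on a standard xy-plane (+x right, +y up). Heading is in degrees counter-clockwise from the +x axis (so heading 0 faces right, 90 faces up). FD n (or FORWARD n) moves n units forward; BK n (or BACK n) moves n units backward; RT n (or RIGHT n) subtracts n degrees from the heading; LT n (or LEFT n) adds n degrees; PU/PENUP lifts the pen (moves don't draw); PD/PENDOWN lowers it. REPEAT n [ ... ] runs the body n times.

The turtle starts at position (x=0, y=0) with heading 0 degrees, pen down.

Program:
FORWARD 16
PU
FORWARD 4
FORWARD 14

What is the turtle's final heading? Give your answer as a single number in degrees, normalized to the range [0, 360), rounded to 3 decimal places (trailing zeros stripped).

Executing turtle program step by step:
Start: pos=(0,0), heading=0, pen down
FD 16: (0,0) -> (16,0) [heading=0, draw]
PU: pen up
FD 4: (16,0) -> (20,0) [heading=0, move]
FD 14: (20,0) -> (34,0) [heading=0, move]
Final: pos=(34,0), heading=0, 1 segment(s) drawn

Answer: 0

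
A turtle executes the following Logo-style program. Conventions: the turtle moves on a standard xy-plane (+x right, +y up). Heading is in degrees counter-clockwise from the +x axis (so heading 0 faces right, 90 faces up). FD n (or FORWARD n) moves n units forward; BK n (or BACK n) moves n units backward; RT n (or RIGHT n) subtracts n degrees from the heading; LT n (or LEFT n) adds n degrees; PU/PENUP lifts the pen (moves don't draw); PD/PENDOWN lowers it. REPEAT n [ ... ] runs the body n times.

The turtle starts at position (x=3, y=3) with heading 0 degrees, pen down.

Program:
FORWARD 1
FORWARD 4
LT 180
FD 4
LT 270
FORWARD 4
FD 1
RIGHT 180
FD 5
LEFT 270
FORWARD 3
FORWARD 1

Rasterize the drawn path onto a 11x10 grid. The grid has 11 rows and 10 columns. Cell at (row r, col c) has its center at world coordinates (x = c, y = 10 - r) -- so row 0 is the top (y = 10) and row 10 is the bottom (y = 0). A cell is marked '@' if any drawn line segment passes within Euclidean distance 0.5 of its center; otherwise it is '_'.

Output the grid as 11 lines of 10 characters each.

Answer: __________
__________
____@_____
____@_____
____@_____
____@_____
____@_____
@@@@@@@@@_
__________
__________
__________

Derivation:
Segment 0: (3,3) -> (4,3)
Segment 1: (4,3) -> (8,3)
Segment 2: (8,3) -> (4,3)
Segment 3: (4,3) -> (4,7)
Segment 4: (4,7) -> (4,8)
Segment 5: (4,8) -> (4,3)
Segment 6: (4,3) -> (1,3)
Segment 7: (1,3) -> (0,3)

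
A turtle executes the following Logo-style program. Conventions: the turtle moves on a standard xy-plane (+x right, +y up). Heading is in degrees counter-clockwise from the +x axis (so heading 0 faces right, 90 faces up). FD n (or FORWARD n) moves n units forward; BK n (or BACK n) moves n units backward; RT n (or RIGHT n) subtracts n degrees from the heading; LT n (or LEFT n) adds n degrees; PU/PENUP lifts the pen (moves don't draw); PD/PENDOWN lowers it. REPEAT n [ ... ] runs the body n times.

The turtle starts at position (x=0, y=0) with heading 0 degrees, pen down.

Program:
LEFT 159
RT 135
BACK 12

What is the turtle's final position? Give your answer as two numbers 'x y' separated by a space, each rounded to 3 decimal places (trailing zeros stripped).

Executing turtle program step by step:
Start: pos=(0,0), heading=0, pen down
LT 159: heading 0 -> 159
RT 135: heading 159 -> 24
BK 12: (0,0) -> (-10.963,-4.881) [heading=24, draw]
Final: pos=(-10.963,-4.881), heading=24, 1 segment(s) drawn

Answer: -10.963 -4.881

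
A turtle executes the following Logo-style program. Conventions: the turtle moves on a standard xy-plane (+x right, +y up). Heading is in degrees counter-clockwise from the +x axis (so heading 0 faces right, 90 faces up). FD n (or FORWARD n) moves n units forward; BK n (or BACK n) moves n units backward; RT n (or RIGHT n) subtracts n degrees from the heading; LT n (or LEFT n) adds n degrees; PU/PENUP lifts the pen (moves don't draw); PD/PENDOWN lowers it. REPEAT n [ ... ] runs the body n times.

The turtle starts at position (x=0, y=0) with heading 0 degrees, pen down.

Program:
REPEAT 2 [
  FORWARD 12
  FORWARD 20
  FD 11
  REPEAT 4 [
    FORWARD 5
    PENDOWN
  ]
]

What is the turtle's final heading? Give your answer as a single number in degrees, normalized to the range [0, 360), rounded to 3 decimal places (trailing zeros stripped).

Executing turtle program step by step:
Start: pos=(0,0), heading=0, pen down
REPEAT 2 [
  -- iteration 1/2 --
  FD 12: (0,0) -> (12,0) [heading=0, draw]
  FD 20: (12,0) -> (32,0) [heading=0, draw]
  FD 11: (32,0) -> (43,0) [heading=0, draw]
  REPEAT 4 [
    -- iteration 1/4 --
    FD 5: (43,0) -> (48,0) [heading=0, draw]
    PD: pen down
    -- iteration 2/4 --
    FD 5: (48,0) -> (53,0) [heading=0, draw]
    PD: pen down
    -- iteration 3/4 --
    FD 5: (53,0) -> (58,0) [heading=0, draw]
    PD: pen down
    -- iteration 4/4 --
    FD 5: (58,0) -> (63,0) [heading=0, draw]
    PD: pen down
  ]
  -- iteration 2/2 --
  FD 12: (63,0) -> (75,0) [heading=0, draw]
  FD 20: (75,0) -> (95,0) [heading=0, draw]
  FD 11: (95,0) -> (106,0) [heading=0, draw]
  REPEAT 4 [
    -- iteration 1/4 --
    FD 5: (106,0) -> (111,0) [heading=0, draw]
    PD: pen down
    -- iteration 2/4 --
    FD 5: (111,0) -> (116,0) [heading=0, draw]
    PD: pen down
    -- iteration 3/4 --
    FD 5: (116,0) -> (121,0) [heading=0, draw]
    PD: pen down
    -- iteration 4/4 --
    FD 5: (121,0) -> (126,0) [heading=0, draw]
    PD: pen down
  ]
]
Final: pos=(126,0), heading=0, 14 segment(s) drawn

Answer: 0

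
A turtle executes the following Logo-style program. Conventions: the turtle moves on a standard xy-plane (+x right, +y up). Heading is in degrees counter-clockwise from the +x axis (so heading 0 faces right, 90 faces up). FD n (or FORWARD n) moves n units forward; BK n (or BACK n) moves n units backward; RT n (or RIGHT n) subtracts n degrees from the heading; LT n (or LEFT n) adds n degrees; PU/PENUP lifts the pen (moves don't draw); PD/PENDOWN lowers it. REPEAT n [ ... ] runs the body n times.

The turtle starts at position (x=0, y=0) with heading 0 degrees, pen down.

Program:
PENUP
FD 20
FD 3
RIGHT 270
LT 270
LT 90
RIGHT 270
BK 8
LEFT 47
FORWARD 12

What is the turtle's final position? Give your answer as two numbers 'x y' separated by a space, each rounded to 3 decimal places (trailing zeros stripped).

Answer: 22.816 -8.776

Derivation:
Executing turtle program step by step:
Start: pos=(0,0), heading=0, pen down
PU: pen up
FD 20: (0,0) -> (20,0) [heading=0, move]
FD 3: (20,0) -> (23,0) [heading=0, move]
RT 270: heading 0 -> 90
LT 270: heading 90 -> 0
LT 90: heading 0 -> 90
RT 270: heading 90 -> 180
BK 8: (23,0) -> (31,0) [heading=180, move]
LT 47: heading 180 -> 227
FD 12: (31,0) -> (22.816,-8.776) [heading=227, move]
Final: pos=(22.816,-8.776), heading=227, 0 segment(s) drawn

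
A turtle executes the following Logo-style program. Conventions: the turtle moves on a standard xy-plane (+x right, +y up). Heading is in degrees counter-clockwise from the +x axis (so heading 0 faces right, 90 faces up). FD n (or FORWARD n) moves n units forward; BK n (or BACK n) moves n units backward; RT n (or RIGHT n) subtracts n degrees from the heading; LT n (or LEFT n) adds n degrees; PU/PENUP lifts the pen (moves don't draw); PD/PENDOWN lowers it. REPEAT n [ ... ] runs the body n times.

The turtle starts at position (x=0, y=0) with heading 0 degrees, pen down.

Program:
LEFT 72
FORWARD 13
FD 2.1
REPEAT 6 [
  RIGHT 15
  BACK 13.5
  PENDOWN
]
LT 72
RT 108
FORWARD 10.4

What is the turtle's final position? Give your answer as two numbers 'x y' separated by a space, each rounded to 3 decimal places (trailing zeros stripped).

Answer: -58.16 -18.466

Derivation:
Executing turtle program step by step:
Start: pos=(0,0), heading=0, pen down
LT 72: heading 0 -> 72
FD 13: (0,0) -> (4.017,12.364) [heading=72, draw]
FD 2.1: (4.017,12.364) -> (4.666,14.361) [heading=72, draw]
REPEAT 6 [
  -- iteration 1/6 --
  RT 15: heading 72 -> 57
  BK 13.5: (4.666,14.361) -> (-2.686,3.039) [heading=57, draw]
  PD: pen down
  -- iteration 2/6 --
  RT 15: heading 57 -> 42
  BK 13.5: (-2.686,3.039) -> (-12.719,-5.994) [heading=42, draw]
  PD: pen down
  -- iteration 3/6 --
  RT 15: heading 42 -> 27
  BK 13.5: (-12.719,-5.994) -> (-24.748,-12.123) [heading=27, draw]
  PD: pen down
  -- iteration 4/6 --
  RT 15: heading 27 -> 12
  BK 13.5: (-24.748,-12.123) -> (-37.953,-14.93) [heading=12, draw]
  PD: pen down
  -- iteration 5/6 --
  RT 15: heading 12 -> 357
  BK 13.5: (-37.953,-14.93) -> (-51.434,-14.224) [heading=357, draw]
  PD: pen down
  -- iteration 6/6 --
  RT 15: heading 357 -> 342
  BK 13.5: (-51.434,-14.224) -> (-64.273,-10.052) [heading=342, draw]
  PD: pen down
]
LT 72: heading 342 -> 54
RT 108: heading 54 -> 306
FD 10.4: (-64.273,-10.052) -> (-58.16,-18.466) [heading=306, draw]
Final: pos=(-58.16,-18.466), heading=306, 9 segment(s) drawn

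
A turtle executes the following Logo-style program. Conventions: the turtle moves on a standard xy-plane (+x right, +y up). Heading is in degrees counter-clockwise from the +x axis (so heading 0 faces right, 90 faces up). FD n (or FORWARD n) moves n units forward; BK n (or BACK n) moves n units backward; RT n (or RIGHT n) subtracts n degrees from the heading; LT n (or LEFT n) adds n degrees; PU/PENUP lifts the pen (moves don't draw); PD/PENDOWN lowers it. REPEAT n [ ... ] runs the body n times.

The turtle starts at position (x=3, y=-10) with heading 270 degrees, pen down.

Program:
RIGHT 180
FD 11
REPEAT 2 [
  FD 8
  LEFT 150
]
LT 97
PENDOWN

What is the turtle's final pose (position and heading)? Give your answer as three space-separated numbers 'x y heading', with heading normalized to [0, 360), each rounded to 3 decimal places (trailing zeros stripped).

Answer: -1 2.072 127

Derivation:
Executing turtle program step by step:
Start: pos=(3,-10), heading=270, pen down
RT 180: heading 270 -> 90
FD 11: (3,-10) -> (3,1) [heading=90, draw]
REPEAT 2 [
  -- iteration 1/2 --
  FD 8: (3,1) -> (3,9) [heading=90, draw]
  LT 150: heading 90 -> 240
  -- iteration 2/2 --
  FD 8: (3,9) -> (-1,2.072) [heading=240, draw]
  LT 150: heading 240 -> 30
]
LT 97: heading 30 -> 127
PD: pen down
Final: pos=(-1,2.072), heading=127, 3 segment(s) drawn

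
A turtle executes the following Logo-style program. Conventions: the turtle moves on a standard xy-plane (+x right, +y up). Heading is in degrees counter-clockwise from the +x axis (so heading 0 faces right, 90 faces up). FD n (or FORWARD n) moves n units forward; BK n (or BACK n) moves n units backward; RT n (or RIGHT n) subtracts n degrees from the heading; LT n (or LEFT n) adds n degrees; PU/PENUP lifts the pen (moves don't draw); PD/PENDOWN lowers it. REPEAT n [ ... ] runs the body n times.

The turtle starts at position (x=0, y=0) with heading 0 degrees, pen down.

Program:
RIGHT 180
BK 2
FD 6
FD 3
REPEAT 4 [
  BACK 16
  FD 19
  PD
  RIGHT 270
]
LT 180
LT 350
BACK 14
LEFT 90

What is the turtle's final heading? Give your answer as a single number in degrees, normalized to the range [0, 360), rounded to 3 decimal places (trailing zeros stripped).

Executing turtle program step by step:
Start: pos=(0,0), heading=0, pen down
RT 180: heading 0 -> 180
BK 2: (0,0) -> (2,0) [heading=180, draw]
FD 6: (2,0) -> (-4,0) [heading=180, draw]
FD 3: (-4,0) -> (-7,0) [heading=180, draw]
REPEAT 4 [
  -- iteration 1/4 --
  BK 16: (-7,0) -> (9,0) [heading=180, draw]
  FD 19: (9,0) -> (-10,0) [heading=180, draw]
  PD: pen down
  RT 270: heading 180 -> 270
  -- iteration 2/4 --
  BK 16: (-10,0) -> (-10,16) [heading=270, draw]
  FD 19: (-10,16) -> (-10,-3) [heading=270, draw]
  PD: pen down
  RT 270: heading 270 -> 0
  -- iteration 3/4 --
  BK 16: (-10,-3) -> (-26,-3) [heading=0, draw]
  FD 19: (-26,-3) -> (-7,-3) [heading=0, draw]
  PD: pen down
  RT 270: heading 0 -> 90
  -- iteration 4/4 --
  BK 16: (-7,-3) -> (-7,-19) [heading=90, draw]
  FD 19: (-7,-19) -> (-7,0) [heading=90, draw]
  PD: pen down
  RT 270: heading 90 -> 180
]
LT 180: heading 180 -> 0
LT 350: heading 0 -> 350
BK 14: (-7,0) -> (-20.787,2.431) [heading=350, draw]
LT 90: heading 350 -> 80
Final: pos=(-20.787,2.431), heading=80, 12 segment(s) drawn

Answer: 80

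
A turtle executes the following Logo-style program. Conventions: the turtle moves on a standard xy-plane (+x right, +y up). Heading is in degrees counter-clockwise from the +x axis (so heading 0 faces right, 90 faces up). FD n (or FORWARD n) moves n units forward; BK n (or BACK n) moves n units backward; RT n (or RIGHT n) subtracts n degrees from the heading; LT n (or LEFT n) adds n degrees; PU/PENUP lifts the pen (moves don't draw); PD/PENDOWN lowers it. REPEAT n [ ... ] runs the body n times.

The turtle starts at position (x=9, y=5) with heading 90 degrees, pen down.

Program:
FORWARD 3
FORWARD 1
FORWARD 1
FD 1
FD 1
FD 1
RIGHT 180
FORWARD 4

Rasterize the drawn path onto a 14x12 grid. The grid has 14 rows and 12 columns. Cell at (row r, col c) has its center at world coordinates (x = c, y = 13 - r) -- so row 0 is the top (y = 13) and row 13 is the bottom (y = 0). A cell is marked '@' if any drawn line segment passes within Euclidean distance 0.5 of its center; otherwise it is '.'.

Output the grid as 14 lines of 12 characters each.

Answer: .........@..
.........@..
.........@..
.........@..
.........@..
.........@..
.........@..
.........@..
.........@..
............
............
............
............
............

Derivation:
Segment 0: (9,5) -> (9,8)
Segment 1: (9,8) -> (9,9)
Segment 2: (9,9) -> (9,10)
Segment 3: (9,10) -> (9,11)
Segment 4: (9,11) -> (9,12)
Segment 5: (9,12) -> (9,13)
Segment 6: (9,13) -> (9,9)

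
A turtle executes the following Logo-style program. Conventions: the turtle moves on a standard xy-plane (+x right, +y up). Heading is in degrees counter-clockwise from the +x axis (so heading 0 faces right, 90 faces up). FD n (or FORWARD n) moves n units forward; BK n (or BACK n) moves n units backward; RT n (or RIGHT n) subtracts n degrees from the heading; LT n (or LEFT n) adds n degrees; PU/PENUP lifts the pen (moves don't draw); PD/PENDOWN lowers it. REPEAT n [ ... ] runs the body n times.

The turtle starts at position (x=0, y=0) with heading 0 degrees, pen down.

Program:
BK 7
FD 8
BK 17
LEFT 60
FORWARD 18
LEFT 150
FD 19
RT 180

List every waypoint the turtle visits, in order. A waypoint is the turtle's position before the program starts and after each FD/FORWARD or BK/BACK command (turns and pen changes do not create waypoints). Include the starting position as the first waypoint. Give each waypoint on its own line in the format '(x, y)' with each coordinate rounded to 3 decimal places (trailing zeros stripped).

Executing turtle program step by step:
Start: pos=(0,0), heading=0, pen down
BK 7: (0,0) -> (-7,0) [heading=0, draw]
FD 8: (-7,0) -> (1,0) [heading=0, draw]
BK 17: (1,0) -> (-16,0) [heading=0, draw]
LT 60: heading 0 -> 60
FD 18: (-16,0) -> (-7,15.588) [heading=60, draw]
LT 150: heading 60 -> 210
FD 19: (-7,15.588) -> (-23.454,6.088) [heading=210, draw]
RT 180: heading 210 -> 30
Final: pos=(-23.454,6.088), heading=30, 5 segment(s) drawn
Waypoints (6 total):
(0, 0)
(-7, 0)
(1, 0)
(-16, 0)
(-7, 15.588)
(-23.454, 6.088)

Answer: (0, 0)
(-7, 0)
(1, 0)
(-16, 0)
(-7, 15.588)
(-23.454, 6.088)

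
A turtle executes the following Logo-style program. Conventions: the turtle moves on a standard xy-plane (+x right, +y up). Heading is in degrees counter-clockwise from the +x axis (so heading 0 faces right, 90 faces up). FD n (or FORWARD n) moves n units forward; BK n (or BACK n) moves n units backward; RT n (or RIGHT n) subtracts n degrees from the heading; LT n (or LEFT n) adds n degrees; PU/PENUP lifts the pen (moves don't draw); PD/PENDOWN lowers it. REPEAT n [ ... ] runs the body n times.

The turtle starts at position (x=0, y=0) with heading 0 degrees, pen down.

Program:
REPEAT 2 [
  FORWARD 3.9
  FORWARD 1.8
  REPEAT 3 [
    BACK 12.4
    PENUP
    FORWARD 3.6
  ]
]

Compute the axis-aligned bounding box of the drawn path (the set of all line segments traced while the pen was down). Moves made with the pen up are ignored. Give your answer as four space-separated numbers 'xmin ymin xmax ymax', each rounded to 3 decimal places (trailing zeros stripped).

Answer: -6.7 0 5.7 0

Derivation:
Executing turtle program step by step:
Start: pos=(0,0), heading=0, pen down
REPEAT 2 [
  -- iteration 1/2 --
  FD 3.9: (0,0) -> (3.9,0) [heading=0, draw]
  FD 1.8: (3.9,0) -> (5.7,0) [heading=0, draw]
  REPEAT 3 [
    -- iteration 1/3 --
    BK 12.4: (5.7,0) -> (-6.7,0) [heading=0, draw]
    PU: pen up
    FD 3.6: (-6.7,0) -> (-3.1,0) [heading=0, move]
    -- iteration 2/3 --
    BK 12.4: (-3.1,0) -> (-15.5,0) [heading=0, move]
    PU: pen up
    FD 3.6: (-15.5,0) -> (-11.9,0) [heading=0, move]
    -- iteration 3/3 --
    BK 12.4: (-11.9,0) -> (-24.3,0) [heading=0, move]
    PU: pen up
    FD 3.6: (-24.3,0) -> (-20.7,0) [heading=0, move]
  ]
  -- iteration 2/2 --
  FD 3.9: (-20.7,0) -> (-16.8,0) [heading=0, move]
  FD 1.8: (-16.8,0) -> (-15,0) [heading=0, move]
  REPEAT 3 [
    -- iteration 1/3 --
    BK 12.4: (-15,0) -> (-27.4,0) [heading=0, move]
    PU: pen up
    FD 3.6: (-27.4,0) -> (-23.8,0) [heading=0, move]
    -- iteration 2/3 --
    BK 12.4: (-23.8,0) -> (-36.2,0) [heading=0, move]
    PU: pen up
    FD 3.6: (-36.2,0) -> (-32.6,0) [heading=0, move]
    -- iteration 3/3 --
    BK 12.4: (-32.6,0) -> (-45,0) [heading=0, move]
    PU: pen up
    FD 3.6: (-45,0) -> (-41.4,0) [heading=0, move]
  ]
]
Final: pos=(-41.4,0), heading=0, 3 segment(s) drawn

Segment endpoints: x in {-6.7, 0, 3.9, 5.7}, y in {0}
xmin=-6.7, ymin=0, xmax=5.7, ymax=0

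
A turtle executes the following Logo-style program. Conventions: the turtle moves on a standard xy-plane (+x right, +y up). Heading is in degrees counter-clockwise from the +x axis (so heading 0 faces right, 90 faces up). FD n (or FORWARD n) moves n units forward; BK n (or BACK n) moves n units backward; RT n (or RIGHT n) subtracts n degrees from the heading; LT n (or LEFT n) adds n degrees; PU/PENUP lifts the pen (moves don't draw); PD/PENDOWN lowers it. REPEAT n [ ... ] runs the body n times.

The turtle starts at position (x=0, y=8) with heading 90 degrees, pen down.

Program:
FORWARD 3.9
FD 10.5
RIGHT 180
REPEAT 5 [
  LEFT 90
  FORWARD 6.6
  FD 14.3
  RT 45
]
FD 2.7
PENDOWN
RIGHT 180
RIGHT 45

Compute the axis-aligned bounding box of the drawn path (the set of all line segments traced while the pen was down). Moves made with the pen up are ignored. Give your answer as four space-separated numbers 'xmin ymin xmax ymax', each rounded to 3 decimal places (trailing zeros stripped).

Executing turtle program step by step:
Start: pos=(0,8), heading=90, pen down
FD 3.9: (0,8) -> (0,11.9) [heading=90, draw]
FD 10.5: (0,11.9) -> (0,22.4) [heading=90, draw]
RT 180: heading 90 -> 270
REPEAT 5 [
  -- iteration 1/5 --
  LT 90: heading 270 -> 0
  FD 6.6: (0,22.4) -> (6.6,22.4) [heading=0, draw]
  FD 14.3: (6.6,22.4) -> (20.9,22.4) [heading=0, draw]
  RT 45: heading 0 -> 315
  -- iteration 2/5 --
  LT 90: heading 315 -> 45
  FD 6.6: (20.9,22.4) -> (25.567,27.067) [heading=45, draw]
  FD 14.3: (25.567,27.067) -> (35.679,37.179) [heading=45, draw]
  RT 45: heading 45 -> 0
  -- iteration 3/5 --
  LT 90: heading 0 -> 90
  FD 6.6: (35.679,37.179) -> (35.679,43.779) [heading=90, draw]
  FD 14.3: (35.679,43.779) -> (35.679,58.079) [heading=90, draw]
  RT 45: heading 90 -> 45
  -- iteration 4/5 --
  LT 90: heading 45 -> 135
  FD 6.6: (35.679,58.079) -> (31.012,62.745) [heading=135, draw]
  FD 14.3: (31.012,62.745) -> (20.9,72.857) [heading=135, draw]
  RT 45: heading 135 -> 90
  -- iteration 5/5 --
  LT 90: heading 90 -> 180
  FD 6.6: (20.9,72.857) -> (14.3,72.857) [heading=180, draw]
  FD 14.3: (14.3,72.857) -> (0,72.857) [heading=180, draw]
  RT 45: heading 180 -> 135
]
FD 2.7: (0,72.857) -> (-1.909,74.766) [heading=135, draw]
PD: pen down
RT 180: heading 135 -> 315
RT 45: heading 315 -> 270
Final: pos=(-1.909,74.766), heading=270, 13 segment(s) drawn

Segment endpoints: x in {-1.909, 0, 0, 0, 0, 6.6, 14.3, 20.9, 20.9, 25.567, 31.012, 35.679}, y in {8, 11.9, 22.4, 27.067, 37.179, 43.779, 58.079, 62.745, 72.857, 74.766}
xmin=-1.909, ymin=8, xmax=35.679, ymax=74.766

Answer: -1.909 8 35.679 74.766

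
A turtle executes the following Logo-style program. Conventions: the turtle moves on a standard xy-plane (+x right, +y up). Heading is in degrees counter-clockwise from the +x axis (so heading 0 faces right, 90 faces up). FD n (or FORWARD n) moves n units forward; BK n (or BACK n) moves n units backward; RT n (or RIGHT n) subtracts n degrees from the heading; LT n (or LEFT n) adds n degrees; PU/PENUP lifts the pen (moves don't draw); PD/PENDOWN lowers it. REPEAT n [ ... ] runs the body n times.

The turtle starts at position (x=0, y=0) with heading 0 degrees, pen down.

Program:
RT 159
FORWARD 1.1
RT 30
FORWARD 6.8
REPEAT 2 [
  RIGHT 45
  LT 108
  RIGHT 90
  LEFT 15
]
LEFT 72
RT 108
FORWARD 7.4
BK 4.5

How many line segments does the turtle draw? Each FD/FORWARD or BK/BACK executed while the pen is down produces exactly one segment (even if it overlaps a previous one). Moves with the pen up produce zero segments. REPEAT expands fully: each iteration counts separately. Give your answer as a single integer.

Answer: 4

Derivation:
Executing turtle program step by step:
Start: pos=(0,0), heading=0, pen down
RT 159: heading 0 -> 201
FD 1.1: (0,0) -> (-1.027,-0.394) [heading=201, draw]
RT 30: heading 201 -> 171
FD 6.8: (-1.027,-0.394) -> (-7.743,0.67) [heading=171, draw]
REPEAT 2 [
  -- iteration 1/2 --
  RT 45: heading 171 -> 126
  LT 108: heading 126 -> 234
  RT 90: heading 234 -> 144
  LT 15: heading 144 -> 159
  -- iteration 2/2 --
  RT 45: heading 159 -> 114
  LT 108: heading 114 -> 222
  RT 90: heading 222 -> 132
  LT 15: heading 132 -> 147
]
LT 72: heading 147 -> 219
RT 108: heading 219 -> 111
FD 7.4: (-7.743,0.67) -> (-10.395,7.578) [heading=111, draw]
BK 4.5: (-10.395,7.578) -> (-8.782,3.377) [heading=111, draw]
Final: pos=(-8.782,3.377), heading=111, 4 segment(s) drawn
Segments drawn: 4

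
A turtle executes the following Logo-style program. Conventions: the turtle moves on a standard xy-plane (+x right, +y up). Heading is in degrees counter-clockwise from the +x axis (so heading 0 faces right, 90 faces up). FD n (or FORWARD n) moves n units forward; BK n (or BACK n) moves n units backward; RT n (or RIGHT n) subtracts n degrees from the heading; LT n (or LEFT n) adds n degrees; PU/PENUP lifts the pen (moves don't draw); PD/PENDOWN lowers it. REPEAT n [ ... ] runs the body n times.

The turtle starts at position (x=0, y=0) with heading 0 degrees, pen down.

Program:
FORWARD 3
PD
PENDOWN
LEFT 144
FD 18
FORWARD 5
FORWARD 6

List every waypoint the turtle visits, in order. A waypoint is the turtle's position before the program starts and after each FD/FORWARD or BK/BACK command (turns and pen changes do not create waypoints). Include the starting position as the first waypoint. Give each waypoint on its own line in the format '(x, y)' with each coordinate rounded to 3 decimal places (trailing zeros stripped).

Answer: (0, 0)
(3, 0)
(-11.562, 10.58)
(-15.607, 13.519)
(-20.461, 17.046)

Derivation:
Executing turtle program step by step:
Start: pos=(0,0), heading=0, pen down
FD 3: (0,0) -> (3,0) [heading=0, draw]
PD: pen down
PD: pen down
LT 144: heading 0 -> 144
FD 18: (3,0) -> (-11.562,10.58) [heading=144, draw]
FD 5: (-11.562,10.58) -> (-15.607,13.519) [heading=144, draw]
FD 6: (-15.607,13.519) -> (-20.461,17.046) [heading=144, draw]
Final: pos=(-20.461,17.046), heading=144, 4 segment(s) drawn
Waypoints (5 total):
(0, 0)
(3, 0)
(-11.562, 10.58)
(-15.607, 13.519)
(-20.461, 17.046)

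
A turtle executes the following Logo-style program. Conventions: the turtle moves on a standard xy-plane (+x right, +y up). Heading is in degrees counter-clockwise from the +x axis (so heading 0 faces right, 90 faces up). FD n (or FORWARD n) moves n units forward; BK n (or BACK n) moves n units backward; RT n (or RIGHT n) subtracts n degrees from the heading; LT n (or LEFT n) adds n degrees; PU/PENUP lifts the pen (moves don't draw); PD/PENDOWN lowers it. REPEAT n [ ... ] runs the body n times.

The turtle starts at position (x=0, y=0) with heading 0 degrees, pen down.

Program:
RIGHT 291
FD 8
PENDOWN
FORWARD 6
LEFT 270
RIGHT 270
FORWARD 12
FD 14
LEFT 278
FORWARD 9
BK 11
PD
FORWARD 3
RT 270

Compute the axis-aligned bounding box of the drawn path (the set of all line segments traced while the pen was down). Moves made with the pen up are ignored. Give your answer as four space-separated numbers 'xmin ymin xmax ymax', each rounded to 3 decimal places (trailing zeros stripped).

Answer: 0 0 23.104 37.793

Derivation:
Executing turtle program step by step:
Start: pos=(0,0), heading=0, pen down
RT 291: heading 0 -> 69
FD 8: (0,0) -> (2.867,7.469) [heading=69, draw]
PD: pen down
FD 6: (2.867,7.469) -> (5.017,13.07) [heading=69, draw]
LT 270: heading 69 -> 339
RT 270: heading 339 -> 69
FD 12: (5.017,13.07) -> (9.318,24.273) [heading=69, draw]
FD 14: (9.318,24.273) -> (14.335,37.343) [heading=69, draw]
LT 278: heading 69 -> 347
FD 9: (14.335,37.343) -> (23.104,35.319) [heading=347, draw]
BK 11: (23.104,35.319) -> (12.386,37.793) [heading=347, draw]
PD: pen down
FD 3: (12.386,37.793) -> (15.309,37.118) [heading=347, draw]
RT 270: heading 347 -> 77
Final: pos=(15.309,37.118), heading=77, 7 segment(s) drawn

Segment endpoints: x in {0, 2.867, 5.017, 9.318, 12.386, 14.335, 15.309, 23.104}, y in {0, 7.469, 13.07, 24.273, 35.319, 37.118, 37.343, 37.793}
xmin=0, ymin=0, xmax=23.104, ymax=37.793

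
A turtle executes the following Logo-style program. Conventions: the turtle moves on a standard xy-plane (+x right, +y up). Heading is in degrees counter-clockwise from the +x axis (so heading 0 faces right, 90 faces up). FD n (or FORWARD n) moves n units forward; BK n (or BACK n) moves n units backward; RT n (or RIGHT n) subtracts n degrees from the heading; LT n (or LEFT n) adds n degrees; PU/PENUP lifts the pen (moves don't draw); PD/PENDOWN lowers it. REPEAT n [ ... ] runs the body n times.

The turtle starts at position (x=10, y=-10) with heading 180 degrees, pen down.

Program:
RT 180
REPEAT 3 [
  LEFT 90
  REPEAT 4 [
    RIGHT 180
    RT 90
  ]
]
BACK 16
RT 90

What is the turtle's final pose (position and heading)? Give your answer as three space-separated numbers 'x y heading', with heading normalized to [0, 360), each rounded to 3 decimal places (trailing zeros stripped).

Executing turtle program step by step:
Start: pos=(10,-10), heading=180, pen down
RT 180: heading 180 -> 0
REPEAT 3 [
  -- iteration 1/3 --
  LT 90: heading 0 -> 90
  REPEAT 4 [
    -- iteration 1/4 --
    RT 180: heading 90 -> 270
    RT 90: heading 270 -> 180
    -- iteration 2/4 --
    RT 180: heading 180 -> 0
    RT 90: heading 0 -> 270
    -- iteration 3/4 --
    RT 180: heading 270 -> 90
    RT 90: heading 90 -> 0
    -- iteration 4/4 --
    RT 180: heading 0 -> 180
    RT 90: heading 180 -> 90
  ]
  -- iteration 2/3 --
  LT 90: heading 90 -> 180
  REPEAT 4 [
    -- iteration 1/4 --
    RT 180: heading 180 -> 0
    RT 90: heading 0 -> 270
    -- iteration 2/4 --
    RT 180: heading 270 -> 90
    RT 90: heading 90 -> 0
    -- iteration 3/4 --
    RT 180: heading 0 -> 180
    RT 90: heading 180 -> 90
    -- iteration 4/4 --
    RT 180: heading 90 -> 270
    RT 90: heading 270 -> 180
  ]
  -- iteration 3/3 --
  LT 90: heading 180 -> 270
  REPEAT 4 [
    -- iteration 1/4 --
    RT 180: heading 270 -> 90
    RT 90: heading 90 -> 0
    -- iteration 2/4 --
    RT 180: heading 0 -> 180
    RT 90: heading 180 -> 90
    -- iteration 3/4 --
    RT 180: heading 90 -> 270
    RT 90: heading 270 -> 180
    -- iteration 4/4 --
    RT 180: heading 180 -> 0
    RT 90: heading 0 -> 270
  ]
]
BK 16: (10,-10) -> (10,6) [heading=270, draw]
RT 90: heading 270 -> 180
Final: pos=(10,6), heading=180, 1 segment(s) drawn

Answer: 10 6 180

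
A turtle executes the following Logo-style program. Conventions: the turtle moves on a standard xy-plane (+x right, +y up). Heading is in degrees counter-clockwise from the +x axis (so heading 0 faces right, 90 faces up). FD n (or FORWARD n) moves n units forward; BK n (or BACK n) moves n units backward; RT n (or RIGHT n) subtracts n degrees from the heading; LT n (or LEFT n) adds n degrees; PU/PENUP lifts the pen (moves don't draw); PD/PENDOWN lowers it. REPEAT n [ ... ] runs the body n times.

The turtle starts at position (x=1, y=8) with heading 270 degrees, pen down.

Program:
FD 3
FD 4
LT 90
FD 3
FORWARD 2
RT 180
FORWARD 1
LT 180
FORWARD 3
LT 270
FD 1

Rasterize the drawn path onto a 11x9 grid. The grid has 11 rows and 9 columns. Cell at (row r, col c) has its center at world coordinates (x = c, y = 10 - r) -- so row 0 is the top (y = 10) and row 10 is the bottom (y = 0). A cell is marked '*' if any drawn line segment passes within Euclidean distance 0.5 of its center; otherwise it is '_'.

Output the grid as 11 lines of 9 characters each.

Answer: _________
_________
_*_______
_*_______
_*_______
_*_______
_*_______
_*_______
_*_______
_********
________*

Derivation:
Segment 0: (1,8) -> (1,5)
Segment 1: (1,5) -> (1,1)
Segment 2: (1,1) -> (4,1)
Segment 3: (4,1) -> (6,1)
Segment 4: (6,1) -> (5,1)
Segment 5: (5,1) -> (8,1)
Segment 6: (8,1) -> (8,-0)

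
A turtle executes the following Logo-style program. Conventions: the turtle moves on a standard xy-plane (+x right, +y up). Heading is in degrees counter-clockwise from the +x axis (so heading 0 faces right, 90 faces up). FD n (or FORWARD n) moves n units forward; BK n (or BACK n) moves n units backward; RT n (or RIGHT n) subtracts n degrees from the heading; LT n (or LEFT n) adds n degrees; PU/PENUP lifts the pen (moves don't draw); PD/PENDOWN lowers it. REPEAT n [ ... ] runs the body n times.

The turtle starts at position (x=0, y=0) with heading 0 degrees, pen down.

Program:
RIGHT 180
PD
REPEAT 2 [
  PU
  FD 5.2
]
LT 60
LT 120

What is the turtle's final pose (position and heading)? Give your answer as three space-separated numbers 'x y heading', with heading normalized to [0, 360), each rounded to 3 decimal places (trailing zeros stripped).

Answer: -10.4 0 0

Derivation:
Executing turtle program step by step:
Start: pos=(0,0), heading=0, pen down
RT 180: heading 0 -> 180
PD: pen down
REPEAT 2 [
  -- iteration 1/2 --
  PU: pen up
  FD 5.2: (0,0) -> (-5.2,0) [heading=180, move]
  -- iteration 2/2 --
  PU: pen up
  FD 5.2: (-5.2,0) -> (-10.4,0) [heading=180, move]
]
LT 60: heading 180 -> 240
LT 120: heading 240 -> 0
Final: pos=(-10.4,0), heading=0, 0 segment(s) drawn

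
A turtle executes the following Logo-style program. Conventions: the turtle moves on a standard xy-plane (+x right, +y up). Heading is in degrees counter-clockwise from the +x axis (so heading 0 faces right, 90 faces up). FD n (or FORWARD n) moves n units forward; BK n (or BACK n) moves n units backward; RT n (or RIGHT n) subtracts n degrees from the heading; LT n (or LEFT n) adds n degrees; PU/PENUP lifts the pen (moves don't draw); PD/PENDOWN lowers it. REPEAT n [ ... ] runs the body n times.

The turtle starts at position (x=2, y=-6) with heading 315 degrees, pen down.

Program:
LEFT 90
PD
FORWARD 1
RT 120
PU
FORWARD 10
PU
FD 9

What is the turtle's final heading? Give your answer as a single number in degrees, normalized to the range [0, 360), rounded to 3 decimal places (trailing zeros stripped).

Answer: 285

Derivation:
Executing turtle program step by step:
Start: pos=(2,-6), heading=315, pen down
LT 90: heading 315 -> 45
PD: pen down
FD 1: (2,-6) -> (2.707,-5.293) [heading=45, draw]
RT 120: heading 45 -> 285
PU: pen up
FD 10: (2.707,-5.293) -> (5.295,-14.952) [heading=285, move]
PU: pen up
FD 9: (5.295,-14.952) -> (7.625,-23.645) [heading=285, move]
Final: pos=(7.625,-23.645), heading=285, 1 segment(s) drawn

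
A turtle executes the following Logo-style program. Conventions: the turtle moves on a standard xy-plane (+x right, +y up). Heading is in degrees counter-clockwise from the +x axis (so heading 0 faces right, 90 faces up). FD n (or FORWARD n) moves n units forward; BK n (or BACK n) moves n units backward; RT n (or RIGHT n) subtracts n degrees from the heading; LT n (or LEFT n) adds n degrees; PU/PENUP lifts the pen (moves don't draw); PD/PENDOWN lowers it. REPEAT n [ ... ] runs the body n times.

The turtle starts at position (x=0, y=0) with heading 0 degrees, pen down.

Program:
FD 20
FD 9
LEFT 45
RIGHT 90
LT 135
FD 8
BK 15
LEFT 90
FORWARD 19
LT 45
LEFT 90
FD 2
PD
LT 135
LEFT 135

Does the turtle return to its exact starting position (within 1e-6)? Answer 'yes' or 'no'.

Answer: no

Derivation:
Executing turtle program step by step:
Start: pos=(0,0), heading=0, pen down
FD 20: (0,0) -> (20,0) [heading=0, draw]
FD 9: (20,0) -> (29,0) [heading=0, draw]
LT 45: heading 0 -> 45
RT 90: heading 45 -> 315
LT 135: heading 315 -> 90
FD 8: (29,0) -> (29,8) [heading=90, draw]
BK 15: (29,8) -> (29,-7) [heading=90, draw]
LT 90: heading 90 -> 180
FD 19: (29,-7) -> (10,-7) [heading=180, draw]
LT 45: heading 180 -> 225
LT 90: heading 225 -> 315
FD 2: (10,-7) -> (11.414,-8.414) [heading=315, draw]
PD: pen down
LT 135: heading 315 -> 90
LT 135: heading 90 -> 225
Final: pos=(11.414,-8.414), heading=225, 6 segment(s) drawn

Start position: (0, 0)
Final position: (11.414, -8.414)
Distance = 14.18; >= 1e-6 -> NOT closed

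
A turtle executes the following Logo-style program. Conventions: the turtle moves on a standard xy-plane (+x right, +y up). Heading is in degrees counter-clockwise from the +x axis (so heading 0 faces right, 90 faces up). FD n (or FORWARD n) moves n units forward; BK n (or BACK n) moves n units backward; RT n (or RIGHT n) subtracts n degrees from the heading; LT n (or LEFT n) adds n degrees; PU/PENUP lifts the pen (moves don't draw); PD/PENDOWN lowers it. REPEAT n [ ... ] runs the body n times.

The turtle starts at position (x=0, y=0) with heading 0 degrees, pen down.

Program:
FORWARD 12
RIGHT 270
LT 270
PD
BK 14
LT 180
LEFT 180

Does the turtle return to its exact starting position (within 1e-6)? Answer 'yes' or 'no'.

Executing turtle program step by step:
Start: pos=(0,0), heading=0, pen down
FD 12: (0,0) -> (12,0) [heading=0, draw]
RT 270: heading 0 -> 90
LT 270: heading 90 -> 0
PD: pen down
BK 14: (12,0) -> (-2,0) [heading=0, draw]
LT 180: heading 0 -> 180
LT 180: heading 180 -> 0
Final: pos=(-2,0), heading=0, 2 segment(s) drawn

Start position: (0, 0)
Final position: (-2, 0)
Distance = 2; >= 1e-6 -> NOT closed

Answer: no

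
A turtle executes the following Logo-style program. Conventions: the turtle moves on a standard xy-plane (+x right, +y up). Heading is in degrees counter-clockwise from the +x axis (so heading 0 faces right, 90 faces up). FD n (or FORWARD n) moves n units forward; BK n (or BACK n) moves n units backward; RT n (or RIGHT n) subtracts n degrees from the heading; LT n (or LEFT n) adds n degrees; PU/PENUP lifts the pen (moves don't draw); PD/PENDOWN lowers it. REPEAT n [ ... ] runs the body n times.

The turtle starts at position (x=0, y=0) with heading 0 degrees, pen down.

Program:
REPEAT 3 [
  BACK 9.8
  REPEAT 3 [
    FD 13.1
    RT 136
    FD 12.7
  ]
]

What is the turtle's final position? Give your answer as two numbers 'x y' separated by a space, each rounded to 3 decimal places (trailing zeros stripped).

Answer: -11.908 7.718

Derivation:
Executing turtle program step by step:
Start: pos=(0,0), heading=0, pen down
REPEAT 3 [
  -- iteration 1/3 --
  BK 9.8: (0,0) -> (-9.8,0) [heading=0, draw]
  REPEAT 3 [
    -- iteration 1/3 --
    FD 13.1: (-9.8,0) -> (3.3,0) [heading=0, draw]
    RT 136: heading 0 -> 224
    FD 12.7: (3.3,0) -> (-5.836,-8.822) [heading=224, draw]
    -- iteration 2/3 --
    FD 13.1: (-5.836,-8.822) -> (-15.259,-17.922) [heading=224, draw]
    RT 136: heading 224 -> 88
    FD 12.7: (-15.259,-17.922) -> (-14.816,-5.23) [heading=88, draw]
    -- iteration 3/3 --
    FD 13.1: (-14.816,-5.23) -> (-14.359,7.862) [heading=88, draw]
    RT 136: heading 88 -> 312
    FD 12.7: (-14.359,7.862) -> (-5.861,-1.576) [heading=312, draw]
  ]
  -- iteration 2/3 --
  BK 9.8: (-5.861,-1.576) -> (-12.418,5.707) [heading=312, draw]
  REPEAT 3 [
    -- iteration 1/3 --
    FD 13.1: (-12.418,5.707) -> (-3.652,-4.028) [heading=312, draw]
    RT 136: heading 312 -> 176
    FD 12.7: (-3.652,-4.028) -> (-16.322,-3.142) [heading=176, draw]
    -- iteration 2/3 --
    FD 13.1: (-16.322,-3.142) -> (-29.39,-2.229) [heading=176, draw]
    RT 136: heading 176 -> 40
    FD 12.7: (-29.39,-2.229) -> (-19.661,5.935) [heading=40, draw]
    -- iteration 3/3 --
    FD 13.1: (-19.661,5.935) -> (-9.626,14.355) [heading=40, draw]
    RT 136: heading 40 -> 264
    FD 12.7: (-9.626,14.355) -> (-10.953,1.725) [heading=264, draw]
  ]
  -- iteration 3/3 --
  BK 9.8: (-10.953,1.725) -> (-9.929,11.471) [heading=264, draw]
  REPEAT 3 [
    -- iteration 1/3 --
    FD 13.1: (-9.929,11.471) -> (-11.298,-1.557) [heading=264, draw]
    RT 136: heading 264 -> 128
    FD 12.7: (-11.298,-1.557) -> (-19.117,8.451) [heading=128, draw]
    -- iteration 2/3 --
    FD 13.1: (-19.117,8.451) -> (-27.182,18.774) [heading=128, draw]
    RT 136: heading 128 -> 352
    FD 12.7: (-27.182,18.774) -> (-14.606,17.006) [heading=352, draw]
    -- iteration 3/3 --
    FD 13.1: (-14.606,17.006) -> (-1.633,15.183) [heading=352, draw]
    RT 136: heading 352 -> 216
    FD 12.7: (-1.633,15.183) -> (-11.908,7.718) [heading=216, draw]
  ]
]
Final: pos=(-11.908,7.718), heading=216, 21 segment(s) drawn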